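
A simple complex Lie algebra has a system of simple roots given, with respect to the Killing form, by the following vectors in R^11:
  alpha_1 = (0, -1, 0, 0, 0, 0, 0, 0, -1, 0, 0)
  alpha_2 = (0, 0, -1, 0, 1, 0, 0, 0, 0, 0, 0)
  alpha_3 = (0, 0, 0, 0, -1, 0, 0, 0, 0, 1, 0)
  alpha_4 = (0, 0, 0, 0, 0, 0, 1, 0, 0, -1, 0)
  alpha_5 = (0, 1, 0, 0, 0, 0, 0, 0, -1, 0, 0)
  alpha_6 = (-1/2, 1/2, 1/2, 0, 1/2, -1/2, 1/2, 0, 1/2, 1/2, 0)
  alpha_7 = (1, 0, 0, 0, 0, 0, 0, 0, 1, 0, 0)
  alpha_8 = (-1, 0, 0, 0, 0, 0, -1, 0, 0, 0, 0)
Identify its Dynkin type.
E_8

Compute the Cartan integers a_ij = 2(alpha_i, alpha_j)/(alpha_j, alpha_j); the resulting 8x8 Cartan matrix is
[[2, 0, 0, 0, 0, -1, -1, 0], [0, 2, -1, 0, 0, 0, 0, 0], [0, -1, 2, -1, 0, 0, 0, 0], [0, 0, -1, 2, 0, 0, 0, -1], [0, 0, 0, 0, 2, 0, -1, 0], [-1, 0, 0, 0, 0, 2, 0, 0], [-1, 0, 0, 0, -1, 0, 2, -1], [0, 0, 0, -1, 0, 0, -1, 2]].
All simple roots have the same length, so the diagram is simply laced. The associated Dynkin diagram is a chain of 7 nodes with one extra node attached to the third node from one end (E_8), so the type is E_8.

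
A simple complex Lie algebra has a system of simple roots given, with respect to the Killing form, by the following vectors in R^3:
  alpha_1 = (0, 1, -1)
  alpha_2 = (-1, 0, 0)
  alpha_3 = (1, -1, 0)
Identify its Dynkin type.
Compute the Cartan integers a_ij = 2(alpha_i, alpha_j)/(alpha_j, alpha_j); the resulting 3x3 Cartan matrix is
[[2, 0, -1], [0, 2, -1], [-1, -2, 2]].
The roots have two lengths (squared-length ratio 2:1); the short ones are alpha_{2}. The associated Dynkin diagram is a chain of 3 nodes with a double edge at one end; the terminal node there is the unique short simple root (B_3), so the type is B_3 (the algebra so(7)).

type B_3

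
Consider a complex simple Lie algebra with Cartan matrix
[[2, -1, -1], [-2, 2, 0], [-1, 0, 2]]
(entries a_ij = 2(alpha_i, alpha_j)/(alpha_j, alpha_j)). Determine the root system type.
type C_3

The matrix has rank 3 with 2's on the diagonal. Reading the off-diagonal entries as Dynkin edges (a single edge where a_ij = a_ji = -1; a double or triple edge where a_ij * a_ji = 2 or 3), the diagram is a chain of 3 nodes with a double edge at one end; the terminal node there is the unique long simple root (C_3). One simple-root ordering that puts it in standard form is (alpha_3, alpha_1, alpha_2). So the algebra is type C_3, i.e. sp(6).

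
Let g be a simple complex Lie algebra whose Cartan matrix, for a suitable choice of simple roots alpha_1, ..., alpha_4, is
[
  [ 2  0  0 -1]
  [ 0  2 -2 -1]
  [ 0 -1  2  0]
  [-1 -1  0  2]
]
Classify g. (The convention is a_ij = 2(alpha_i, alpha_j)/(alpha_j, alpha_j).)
B_4 (so(9))

The matrix has rank 4 with 2's on the diagonal. Reading the off-diagonal entries as Dynkin edges (a single edge where a_ij = a_ji = -1; a double or triple edge where a_ij * a_ji = 2 or 3), the diagram is a chain of 4 nodes with a double edge at one end; the terminal node there is the unique short simple root (B_4). One simple-root ordering that puts it in standard form is (alpha_1, alpha_4, alpha_2, alpha_3). So the algebra is type B_4, i.e. so(9).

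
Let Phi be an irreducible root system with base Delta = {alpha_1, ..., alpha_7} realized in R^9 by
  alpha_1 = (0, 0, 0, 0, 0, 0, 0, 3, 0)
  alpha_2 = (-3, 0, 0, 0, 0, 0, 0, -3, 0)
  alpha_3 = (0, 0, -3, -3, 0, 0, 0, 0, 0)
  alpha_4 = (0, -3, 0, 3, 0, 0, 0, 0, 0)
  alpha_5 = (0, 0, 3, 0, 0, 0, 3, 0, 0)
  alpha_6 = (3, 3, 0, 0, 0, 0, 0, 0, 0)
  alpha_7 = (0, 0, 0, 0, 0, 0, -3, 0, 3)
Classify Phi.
Compute the Cartan integers a_ij = 2(alpha_i, alpha_j)/(alpha_j, alpha_j); the resulting 7x7 Cartan matrix is
[[2, -1, 0, 0, 0, 0, 0], [-2, 2, 0, 0, 0, -1, 0], [0, 0, 2, -1, -1, 0, 0], [0, 0, -1, 2, 0, -1, 0], [0, 0, -1, 0, 2, 0, -1], [0, -1, 0, -1, 0, 2, 0], [0, 0, 0, 0, -1, 0, 2]].
The roots have two lengths (squared-length ratio 2:1); the short ones are alpha_{1}. The associated Dynkin diagram is a chain of 7 nodes with a double edge at one end; the terminal node there is the unique short simple root (B_7), so the type is B_7 (the algebra so(15)).

B_7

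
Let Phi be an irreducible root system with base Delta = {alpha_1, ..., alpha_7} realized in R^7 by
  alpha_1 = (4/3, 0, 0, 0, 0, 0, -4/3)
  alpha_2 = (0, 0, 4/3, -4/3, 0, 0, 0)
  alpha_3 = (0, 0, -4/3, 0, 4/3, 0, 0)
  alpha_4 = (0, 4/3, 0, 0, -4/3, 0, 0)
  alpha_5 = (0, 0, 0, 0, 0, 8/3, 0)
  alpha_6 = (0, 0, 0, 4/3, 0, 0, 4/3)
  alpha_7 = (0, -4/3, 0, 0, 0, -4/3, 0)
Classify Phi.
Compute the Cartan integers a_ij = 2(alpha_i, alpha_j)/(alpha_j, alpha_j); the resulting 7x7 Cartan matrix is
[[2, 0, 0, 0, 0, -1, 0], [0, 2, -1, 0, 0, -1, 0], [0, -1, 2, -1, 0, 0, 0], [0, 0, -1, 2, 0, 0, -1], [0, 0, 0, 0, 2, 0, -2], [-1, -1, 0, 0, 0, 2, 0], [0, 0, 0, -1, -1, 0, 2]].
The roots have two lengths (squared-length ratio 2:1); the short ones are alpha_{1,2,3,4,6,7}. The associated Dynkin diagram is a chain of 7 nodes with a double edge at one end; the terminal node there is the unique long simple root (C_7), so the type is C_7 (the algebra sp(14)).

C_7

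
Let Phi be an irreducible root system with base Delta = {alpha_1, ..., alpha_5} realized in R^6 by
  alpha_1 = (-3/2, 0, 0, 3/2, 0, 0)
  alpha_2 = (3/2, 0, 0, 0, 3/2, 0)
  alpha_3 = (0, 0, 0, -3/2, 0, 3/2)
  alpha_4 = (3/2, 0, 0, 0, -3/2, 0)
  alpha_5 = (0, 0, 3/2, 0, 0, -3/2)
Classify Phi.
Compute the Cartan integers a_ij = 2(alpha_i, alpha_j)/(alpha_j, alpha_j); the resulting 5x5 Cartan matrix is
[[2, -1, -1, -1, 0], [-1, 2, 0, 0, 0], [-1, 0, 2, 0, -1], [-1, 0, 0, 2, 0], [0, 0, -1, 0, 2]].
All simple roots have the same length, so the diagram is simply laced. The associated Dynkin diagram is a chain of 3 nodes with a fork of two nodes at one end (D_5), so the type is D_5 (the algebra so(10)).

D_5 (so(10))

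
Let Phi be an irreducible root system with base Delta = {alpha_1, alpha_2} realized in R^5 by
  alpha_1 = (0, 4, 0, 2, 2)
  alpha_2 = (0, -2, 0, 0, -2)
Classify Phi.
G_2

Compute the Cartan integers a_ij = 2(alpha_i, alpha_j)/(alpha_j, alpha_j); the resulting 2x2 Cartan matrix is
[[2, -3], [-1, 2]].
The roots have two lengths (squared-length ratio 3:1); the short ones are alpha_{2}. The associated Dynkin diagram is two nodes joined by a triple edge (G_2), so the type is G_2.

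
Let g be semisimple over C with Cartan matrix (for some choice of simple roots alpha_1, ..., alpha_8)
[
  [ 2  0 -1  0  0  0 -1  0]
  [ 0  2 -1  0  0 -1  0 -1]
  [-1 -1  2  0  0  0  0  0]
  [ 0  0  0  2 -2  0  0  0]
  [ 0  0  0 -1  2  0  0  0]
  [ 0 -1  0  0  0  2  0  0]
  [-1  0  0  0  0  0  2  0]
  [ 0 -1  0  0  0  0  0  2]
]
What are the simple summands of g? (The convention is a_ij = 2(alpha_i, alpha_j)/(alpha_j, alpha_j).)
B2 + D6

The diagram associated to this matrix has two connected components: the simple roots {alpha_4, alpha_5} form a chain of 2 nodes with a double edge at one end; the terminal node there is the unique short simple root (B_2), and {alpha_1, alpha_2, alpha_3, alpha_6, alpha_7, alpha_8} form a chain of 4 nodes with a fork of two nodes at one end (D_6). A semisimple Lie algebra decomposes uniquely as the direct sum of simple ideals, one per connected component of its Dynkin diagram, so g ≅ B_2 ⊕ D_6 (dimension 10 + 66 = 76).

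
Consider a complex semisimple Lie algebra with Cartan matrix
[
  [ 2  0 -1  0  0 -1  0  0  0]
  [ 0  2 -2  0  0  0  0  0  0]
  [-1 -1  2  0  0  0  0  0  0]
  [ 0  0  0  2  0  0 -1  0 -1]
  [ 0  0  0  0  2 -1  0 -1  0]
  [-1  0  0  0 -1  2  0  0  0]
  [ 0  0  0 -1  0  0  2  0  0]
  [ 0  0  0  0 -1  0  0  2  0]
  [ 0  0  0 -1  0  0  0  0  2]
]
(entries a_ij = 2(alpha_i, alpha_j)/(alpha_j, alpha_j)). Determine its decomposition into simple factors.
The diagram associated to this matrix has two connected components: the simple roots {alpha_4, alpha_7, alpha_9} form a chain of 3 nodes with single edges (A_3), and {alpha_1, alpha_2, alpha_3, alpha_5, alpha_6, alpha_8} form a chain of 6 nodes with a double edge at one end; the terminal node there is the unique long simple root (C_6). A semisimple Lie algebra decomposes uniquely as the direct sum of simple ideals, one per connected component of its Dynkin diagram, so g ≅ A_3 ⊕ C_6 (dimension 15 + 78 = 93).

type A_3 ⊕ type C_6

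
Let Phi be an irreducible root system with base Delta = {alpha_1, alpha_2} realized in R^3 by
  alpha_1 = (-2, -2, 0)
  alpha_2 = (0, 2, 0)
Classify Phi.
Compute the Cartan integers a_ij = 2(alpha_i, alpha_j)/(alpha_j, alpha_j); the resulting 2x2 Cartan matrix is
[[2, -2], [-1, 2]].
The roots have two lengths (squared-length ratio 2:1); the short ones are alpha_{2}. The associated Dynkin diagram is a chain of 2 nodes with a double edge at one end; the terminal node there is the unique short simple root (B_2), so the type is B_2 (the algebra so(5)).

type B_2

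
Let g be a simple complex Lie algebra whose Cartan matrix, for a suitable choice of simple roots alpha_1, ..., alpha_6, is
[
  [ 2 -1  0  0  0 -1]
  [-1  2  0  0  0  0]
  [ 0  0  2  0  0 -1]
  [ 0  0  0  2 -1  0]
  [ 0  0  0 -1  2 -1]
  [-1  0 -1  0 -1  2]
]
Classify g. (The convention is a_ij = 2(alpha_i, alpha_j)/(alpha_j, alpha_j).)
The matrix has rank 6 with 2's on the diagonal. Reading the off-diagonal entries as Dynkin edges (a single edge where a_ij = a_ji = -1; a double or triple edge where a_ij * a_ji = 2 or 3), the diagram is a chain of 5 nodes with one extra node attached to the third node from one end (E_6). One simple-root ordering that puts it in standard form is (alpha_4, alpha_3, alpha_5, alpha_6, alpha_1, alpha_2). So the algebra is type E_6.

E6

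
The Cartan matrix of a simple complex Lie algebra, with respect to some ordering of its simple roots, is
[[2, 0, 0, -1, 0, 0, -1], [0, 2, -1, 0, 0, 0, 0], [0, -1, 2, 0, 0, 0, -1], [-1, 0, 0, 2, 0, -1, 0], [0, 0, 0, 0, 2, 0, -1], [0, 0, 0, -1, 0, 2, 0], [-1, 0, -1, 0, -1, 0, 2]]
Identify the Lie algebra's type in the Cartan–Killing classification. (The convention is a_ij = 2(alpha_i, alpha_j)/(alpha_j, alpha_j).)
E_7

The matrix has rank 7 with 2's on the diagonal. Reading the off-diagonal entries as Dynkin edges (a single edge where a_ij = a_ji = -1; a double or triple edge where a_ij * a_ji = 2 or 3), the diagram is a chain of 6 nodes with one extra node attached to the third node from one end (E_7). One simple-root ordering that puts it in standard form is (alpha_2, alpha_5, alpha_3, alpha_7, alpha_1, alpha_4, alpha_6). So the algebra is type E_7.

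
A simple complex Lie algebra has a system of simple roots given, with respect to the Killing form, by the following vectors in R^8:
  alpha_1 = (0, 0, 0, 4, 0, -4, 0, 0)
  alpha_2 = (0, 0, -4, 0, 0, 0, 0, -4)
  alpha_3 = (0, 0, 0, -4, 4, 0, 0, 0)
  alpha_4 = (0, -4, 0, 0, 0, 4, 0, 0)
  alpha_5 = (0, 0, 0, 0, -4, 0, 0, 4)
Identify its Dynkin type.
Compute the Cartan integers a_ij = 2(alpha_i, alpha_j)/(alpha_j, alpha_j); the resulting 5x5 Cartan matrix is
[[2, 0, -1, -1, 0], [0, 2, 0, 0, -1], [-1, 0, 2, 0, -1], [-1, 0, 0, 2, 0], [0, -1, -1, 0, 2]].
All simple roots have the same length, so the diagram is simply laced. The associated Dynkin diagram is a chain of 5 nodes with single edges (A_5), so the type is A_5 (the algebra sl(6)).

A_5 (sl(6))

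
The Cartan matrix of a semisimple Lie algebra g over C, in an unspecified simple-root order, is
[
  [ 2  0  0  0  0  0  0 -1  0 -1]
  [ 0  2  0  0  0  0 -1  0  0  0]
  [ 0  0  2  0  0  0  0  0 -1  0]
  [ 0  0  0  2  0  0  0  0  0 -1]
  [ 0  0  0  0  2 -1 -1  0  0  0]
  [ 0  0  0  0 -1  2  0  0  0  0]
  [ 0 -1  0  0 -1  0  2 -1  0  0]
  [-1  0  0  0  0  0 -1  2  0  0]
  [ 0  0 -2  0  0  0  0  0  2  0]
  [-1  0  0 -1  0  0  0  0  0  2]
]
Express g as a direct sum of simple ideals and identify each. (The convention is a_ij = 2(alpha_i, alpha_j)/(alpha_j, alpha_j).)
B_2 (so(5)) ⊕ E_8

The diagram associated to this matrix has two connected components: the simple roots {alpha_3, alpha_9} form a chain of 2 nodes with a double edge at one end; the terminal node there is the unique short simple root (B_2), and {alpha_1, alpha_2, alpha_4, alpha_5, alpha_6, alpha_7, alpha_8, alpha_10} form a chain of 7 nodes with one extra node attached to the third node from one end (E_8). A semisimple Lie algebra decomposes uniquely as the direct sum of simple ideals, one per connected component of its Dynkin diagram, so g ≅ B_2 ⊕ E_8 (dimension 10 + 248 = 258).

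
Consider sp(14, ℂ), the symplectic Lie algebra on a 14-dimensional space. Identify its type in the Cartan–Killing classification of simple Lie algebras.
type C_7

This is sp(14), which has dimension 14(14+1)/2 = 105 and rank 14/2 = 7. In the classification of classical Lie algebras, the symplectic algebra sp(2n) has type C_n; here n = 7, so the Dynkin diagram is a chain of 7 nodes with a double edge at one end; the terminal node there is the unique long simple root (C_7). Hence the type is C_7.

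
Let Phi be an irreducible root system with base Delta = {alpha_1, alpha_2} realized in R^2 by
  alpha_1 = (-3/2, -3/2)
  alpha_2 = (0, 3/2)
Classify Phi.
B_2 (so(5))

Compute the Cartan integers a_ij = 2(alpha_i, alpha_j)/(alpha_j, alpha_j); the resulting 2x2 Cartan matrix is
[[2, -2], [-1, 2]].
The roots have two lengths (squared-length ratio 2:1); the short ones are alpha_{2}. The associated Dynkin diagram is a chain of 2 nodes with a double edge at one end; the terminal node there is the unique short simple root (B_2), so the type is B_2 (the algebra so(5)).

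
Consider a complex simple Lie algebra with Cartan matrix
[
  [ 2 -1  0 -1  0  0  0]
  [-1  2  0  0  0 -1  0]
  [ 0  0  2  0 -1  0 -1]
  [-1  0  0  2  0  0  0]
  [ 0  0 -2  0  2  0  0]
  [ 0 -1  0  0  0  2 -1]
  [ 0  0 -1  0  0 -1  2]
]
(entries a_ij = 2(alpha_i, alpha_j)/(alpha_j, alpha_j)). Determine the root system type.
C_7

The matrix has rank 7 with 2's on the diagonal. Reading the off-diagonal entries as Dynkin edges (a single edge where a_ij = a_ji = -1; a double or triple edge where a_ij * a_ji = 2 or 3), the diagram is a chain of 7 nodes with a double edge at one end; the terminal node there is the unique long simple root (C_7). One simple-root ordering that puts it in standard form is (alpha_4, alpha_1, alpha_2, alpha_6, alpha_7, alpha_3, alpha_5). So the algebra is type C_7, i.e. sp(14).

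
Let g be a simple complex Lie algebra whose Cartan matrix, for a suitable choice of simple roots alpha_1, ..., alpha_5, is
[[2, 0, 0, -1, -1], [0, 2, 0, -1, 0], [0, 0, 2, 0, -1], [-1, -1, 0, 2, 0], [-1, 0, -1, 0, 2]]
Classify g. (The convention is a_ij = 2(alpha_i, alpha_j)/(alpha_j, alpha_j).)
The matrix has rank 5 with 2's on the diagonal. Reading the off-diagonal entries as Dynkin edges (a single edge where a_ij = a_ji = -1; a double or triple edge where a_ij * a_ji = 2 or 3), the diagram is a chain of 5 nodes with single edges (A_5). One simple-root ordering that puts it in standard form is (alpha_2, alpha_4, alpha_1, alpha_5, alpha_3). So the algebra is type A_5, i.e. sl(6).

A_5 (sl(6))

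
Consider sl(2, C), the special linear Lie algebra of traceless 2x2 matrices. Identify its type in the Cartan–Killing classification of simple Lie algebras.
A1

This is sl(2), which has dimension 2^2 - 1 = 3 and rank 2 - 1 = 1 (a Cartan subalgebra is the diagonal traceless matrices). In the classification of classical Lie algebras, the special linear algebra sl(n+1) has type A_n; here n = 1, so the Dynkin diagram is a chain of 1 nodes with single edges (A_1). Hence the type is A_1.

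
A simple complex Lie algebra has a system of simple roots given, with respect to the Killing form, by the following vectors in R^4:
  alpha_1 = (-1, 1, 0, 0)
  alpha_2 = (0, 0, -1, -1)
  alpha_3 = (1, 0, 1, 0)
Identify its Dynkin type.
Compute the Cartan integers a_ij = 2(alpha_i, alpha_j)/(alpha_j, alpha_j); the resulting 3x3 Cartan matrix is
[[2, 0, -1], [0, 2, -1], [-1, -1, 2]].
All simple roots have the same length, so the diagram is simply laced. The associated Dynkin diagram is a chain of 3 nodes with single edges (A_3), so the type is A_3 (the algebra sl(4)).

A3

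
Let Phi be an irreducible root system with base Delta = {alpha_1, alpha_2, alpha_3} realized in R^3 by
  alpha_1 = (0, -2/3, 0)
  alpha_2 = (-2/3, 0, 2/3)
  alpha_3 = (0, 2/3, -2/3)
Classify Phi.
Compute the Cartan integers a_ij = 2(alpha_i, alpha_j)/(alpha_j, alpha_j); the resulting 3x3 Cartan matrix is
[[2, 0, -1], [0, 2, -1], [-2, -1, 2]].
The roots have two lengths (squared-length ratio 2:1); the short ones are alpha_{1}. The associated Dynkin diagram is a chain of 3 nodes with a double edge at one end; the terminal node there is the unique short simple root (B_3), so the type is B_3 (the algebra so(7)).

type B_3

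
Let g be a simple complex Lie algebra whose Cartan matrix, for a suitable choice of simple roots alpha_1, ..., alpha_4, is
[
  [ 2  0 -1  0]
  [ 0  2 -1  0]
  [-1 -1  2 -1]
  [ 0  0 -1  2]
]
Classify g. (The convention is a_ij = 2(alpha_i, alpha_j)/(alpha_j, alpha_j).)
The matrix has rank 4 with 2's on the diagonal. Reading the off-diagonal entries as Dynkin edges (a single edge where a_ij = a_ji = -1; a double or triple edge where a_ij * a_ji = 2 or 3), the diagram is a chain of 2 nodes with a fork of two nodes at one end (D_4). One simple-root ordering that puts it in standard form is (alpha_4, alpha_3, alpha_2, alpha_1). So the algebra is type D_4, i.e. so(8).

D_4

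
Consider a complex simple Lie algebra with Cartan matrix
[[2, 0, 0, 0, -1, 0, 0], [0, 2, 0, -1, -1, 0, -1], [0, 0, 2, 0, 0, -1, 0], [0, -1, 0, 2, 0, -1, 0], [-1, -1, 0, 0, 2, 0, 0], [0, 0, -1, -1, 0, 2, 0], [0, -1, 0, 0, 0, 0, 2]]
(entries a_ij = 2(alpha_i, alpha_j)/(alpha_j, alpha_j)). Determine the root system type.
type E_7

The matrix has rank 7 with 2's on the diagonal. Reading the off-diagonal entries as Dynkin edges (a single edge where a_ij = a_ji = -1; a double or triple edge where a_ij * a_ji = 2 or 3), the diagram is a chain of 6 nodes with one extra node attached to the third node from one end (E_7). One simple-root ordering that puts it in standard form is (alpha_1, alpha_7, alpha_5, alpha_2, alpha_4, alpha_6, alpha_3). So the algebra is type E_7.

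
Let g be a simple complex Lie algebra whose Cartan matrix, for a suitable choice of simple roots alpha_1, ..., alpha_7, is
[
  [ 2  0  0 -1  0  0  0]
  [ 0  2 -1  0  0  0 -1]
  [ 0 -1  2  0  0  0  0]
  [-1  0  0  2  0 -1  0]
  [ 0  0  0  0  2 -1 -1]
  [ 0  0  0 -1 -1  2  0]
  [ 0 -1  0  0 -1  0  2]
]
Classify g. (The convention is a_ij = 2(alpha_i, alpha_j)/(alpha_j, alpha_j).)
The matrix has rank 7 with 2's on the diagonal. Reading the off-diagonal entries as Dynkin edges (a single edge where a_ij = a_ji = -1; a double or triple edge where a_ij * a_ji = 2 or 3), the diagram is a chain of 7 nodes with single edges (A_7). One simple-root ordering that puts it in standard form is (alpha_3, alpha_2, alpha_7, alpha_5, alpha_6, alpha_4, alpha_1). So the algebra is type A_7, i.e. sl(8).

A_7 (sl(8))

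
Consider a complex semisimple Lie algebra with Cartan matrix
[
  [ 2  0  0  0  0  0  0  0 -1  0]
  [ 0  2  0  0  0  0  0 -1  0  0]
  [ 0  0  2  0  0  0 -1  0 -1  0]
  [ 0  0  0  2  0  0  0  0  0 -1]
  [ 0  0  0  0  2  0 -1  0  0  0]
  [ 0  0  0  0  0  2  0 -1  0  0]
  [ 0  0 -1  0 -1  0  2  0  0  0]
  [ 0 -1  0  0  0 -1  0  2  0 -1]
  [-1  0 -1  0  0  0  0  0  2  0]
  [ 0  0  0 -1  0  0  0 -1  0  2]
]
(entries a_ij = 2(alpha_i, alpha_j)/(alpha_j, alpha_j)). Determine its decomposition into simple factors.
The diagram associated to this matrix has two connected components: the simple roots {alpha_1, alpha_3, alpha_5, alpha_7, alpha_9} form a chain of 5 nodes with single edges (A_5), and {alpha_2, alpha_4, alpha_6, alpha_8, alpha_10} form a chain of 3 nodes with a fork of two nodes at one end (D_5). A semisimple Lie algebra decomposes uniquely as the direct sum of simple ideals, one per connected component of its Dynkin diagram, so g ≅ A_5 ⊕ D_5 (dimension 35 + 45 = 80).

A_5 ⊕ D_5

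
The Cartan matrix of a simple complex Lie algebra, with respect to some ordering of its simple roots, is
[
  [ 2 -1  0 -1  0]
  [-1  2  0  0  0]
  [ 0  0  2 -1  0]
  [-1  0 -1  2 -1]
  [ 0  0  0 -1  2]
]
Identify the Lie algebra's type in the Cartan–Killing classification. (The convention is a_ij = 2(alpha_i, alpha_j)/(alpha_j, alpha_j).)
D_5 (so(10))

The matrix has rank 5 with 2's on the diagonal. Reading the off-diagonal entries as Dynkin edges (a single edge where a_ij = a_ji = -1; a double or triple edge where a_ij * a_ji = 2 or 3), the diagram is a chain of 3 nodes with a fork of two nodes at one end (D_5). One simple-root ordering that puts it in standard form is (alpha_2, alpha_1, alpha_4, alpha_3, alpha_5). So the algebra is type D_5, i.e. so(10).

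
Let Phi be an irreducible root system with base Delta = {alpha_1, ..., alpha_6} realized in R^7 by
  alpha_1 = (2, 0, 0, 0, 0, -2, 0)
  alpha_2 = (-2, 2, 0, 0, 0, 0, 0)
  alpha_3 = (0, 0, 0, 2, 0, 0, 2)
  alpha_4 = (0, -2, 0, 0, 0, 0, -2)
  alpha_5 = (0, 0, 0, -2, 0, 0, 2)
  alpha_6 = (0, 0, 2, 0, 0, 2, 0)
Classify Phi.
D_6

Compute the Cartan integers a_ij = 2(alpha_i, alpha_j)/(alpha_j, alpha_j); the resulting 6x6 Cartan matrix is
[[2, -1, 0, 0, 0, -1], [-1, 2, 0, -1, 0, 0], [0, 0, 2, -1, 0, 0], [0, -1, -1, 2, -1, 0], [0, 0, 0, -1, 2, 0], [-1, 0, 0, 0, 0, 2]].
All simple roots have the same length, so the diagram is simply laced. The associated Dynkin diagram is a chain of 4 nodes with a fork of two nodes at one end (D_6), so the type is D_6 (the algebra so(12)).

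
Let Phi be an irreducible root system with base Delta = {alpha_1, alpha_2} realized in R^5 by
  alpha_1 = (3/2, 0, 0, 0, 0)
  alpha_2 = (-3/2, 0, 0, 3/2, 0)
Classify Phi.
Compute the Cartan integers a_ij = 2(alpha_i, alpha_j)/(alpha_j, alpha_j); the resulting 2x2 Cartan matrix is
[[2, -1], [-2, 2]].
The roots have two lengths (squared-length ratio 2:1); the short ones are alpha_{1}. The associated Dynkin diagram is a chain of 2 nodes with a double edge at one end; the terminal node there is the unique short simple root (B_2), so the type is B_2 (the algebra so(5)).

B_2 (so(5))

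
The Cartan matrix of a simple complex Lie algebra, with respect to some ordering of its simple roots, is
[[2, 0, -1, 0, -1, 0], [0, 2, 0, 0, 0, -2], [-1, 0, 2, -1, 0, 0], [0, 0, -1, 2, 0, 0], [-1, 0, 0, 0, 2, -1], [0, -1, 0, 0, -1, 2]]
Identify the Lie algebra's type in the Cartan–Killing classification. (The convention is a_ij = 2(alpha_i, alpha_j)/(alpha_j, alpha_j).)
The matrix has rank 6 with 2's on the diagonal. Reading the off-diagonal entries as Dynkin edges (a single edge where a_ij = a_ji = -1; a double or triple edge where a_ij * a_ji = 2 or 3), the diagram is a chain of 6 nodes with a double edge at one end; the terminal node there is the unique long simple root (C_6). One simple-root ordering that puts it in standard form is (alpha_4, alpha_3, alpha_1, alpha_5, alpha_6, alpha_2). So the algebra is type C_6, i.e. sp(12).

C_6 (sp(12))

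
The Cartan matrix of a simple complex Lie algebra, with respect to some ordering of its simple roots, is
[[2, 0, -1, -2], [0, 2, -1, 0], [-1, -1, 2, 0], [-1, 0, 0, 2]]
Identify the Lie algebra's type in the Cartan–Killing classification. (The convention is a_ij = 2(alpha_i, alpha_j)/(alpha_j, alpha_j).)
The matrix has rank 4 with 2's on the diagonal. Reading the off-diagonal entries as Dynkin edges (a single edge where a_ij = a_ji = -1; a double or triple edge where a_ij * a_ji = 2 or 3), the diagram is a chain of 4 nodes with a double edge at one end; the terminal node there is the unique short simple root (B_4). One simple-root ordering that puts it in standard form is (alpha_2, alpha_3, alpha_1, alpha_4). So the algebra is type B_4, i.e. so(9).

type B_4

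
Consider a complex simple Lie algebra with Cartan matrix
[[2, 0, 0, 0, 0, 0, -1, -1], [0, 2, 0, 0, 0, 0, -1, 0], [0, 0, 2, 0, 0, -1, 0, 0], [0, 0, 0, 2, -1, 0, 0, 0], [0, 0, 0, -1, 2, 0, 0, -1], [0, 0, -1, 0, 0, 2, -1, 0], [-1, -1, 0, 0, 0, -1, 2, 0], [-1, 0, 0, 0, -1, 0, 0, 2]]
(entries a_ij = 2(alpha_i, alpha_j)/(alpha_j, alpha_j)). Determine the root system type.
The matrix has rank 8 with 2's on the diagonal. Reading the off-diagonal entries as Dynkin edges (a single edge where a_ij = a_ji = -1; a double or triple edge where a_ij * a_ji = 2 or 3), the diagram is a chain of 7 nodes with one extra node attached to the third node from one end (E_8). One simple-root ordering that puts it in standard form is (alpha_3, alpha_2, alpha_6, alpha_7, alpha_1, alpha_8, alpha_5, alpha_4). So the algebra is type E_8.

E8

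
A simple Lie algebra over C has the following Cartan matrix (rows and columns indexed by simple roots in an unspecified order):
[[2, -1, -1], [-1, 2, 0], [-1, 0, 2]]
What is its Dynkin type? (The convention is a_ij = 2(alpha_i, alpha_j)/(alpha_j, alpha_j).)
type A_3

The matrix has rank 3 with 2's on the diagonal. Reading the off-diagonal entries as Dynkin edges (a single edge where a_ij = a_ji = -1; a double or triple edge where a_ij * a_ji = 2 or 3), the diagram is a chain of 3 nodes with single edges (A_3). One simple-root ordering that puts it in standard form is (alpha_2, alpha_1, alpha_3). So the algebra is type A_3, i.e. sl(4).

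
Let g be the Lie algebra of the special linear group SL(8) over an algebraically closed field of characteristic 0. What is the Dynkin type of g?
A_7

This is sl(8), which has dimension 8^2 - 1 = 63 and rank 8 - 1 = 7 (a Cartan subalgebra is the diagonal traceless matrices). In the classification of classical Lie algebras, the special linear algebra sl(n+1) has type A_n; here n = 7, so the Dynkin diagram is a chain of 7 nodes with single edges (A_7). Hence the type is A_7.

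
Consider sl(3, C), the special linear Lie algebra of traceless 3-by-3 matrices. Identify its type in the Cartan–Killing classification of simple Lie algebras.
This is sl(3), which has dimension 3^2 - 1 = 8 and rank 3 - 1 = 2 (a Cartan subalgebra is the diagonal traceless matrices). In the classification of classical Lie algebras, the special linear algebra sl(n+1) has type A_n; here n = 2, so the Dynkin diagram is a chain of 2 nodes with single edges (A_2). Hence the type is A_2.

A_2 (sl(3))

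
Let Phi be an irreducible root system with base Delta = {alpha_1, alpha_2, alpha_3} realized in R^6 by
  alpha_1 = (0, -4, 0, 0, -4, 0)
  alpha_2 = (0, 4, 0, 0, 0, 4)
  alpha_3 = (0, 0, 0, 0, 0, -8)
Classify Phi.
type C_3

Compute the Cartan integers a_ij = 2(alpha_i, alpha_j)/(alpha_j, alpha_j); the resulting 3x3 Cartan matrix is
[[2, -1, 0], [-1, 2, -1], [0, -2, 2]].
The roots have two lengths (squared-length ratio 2:1); the short ones are alpha_{1,2}. The associated Dynkin diagram is a chain of 3 nodes with a double edge at one end; the terminal node there is the unique long simple root (C_3), so the type is C_3 (the algebra sp(6)).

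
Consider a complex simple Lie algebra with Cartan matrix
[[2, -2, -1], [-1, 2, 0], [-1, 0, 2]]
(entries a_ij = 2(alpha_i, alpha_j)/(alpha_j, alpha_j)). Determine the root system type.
The matrix has rank 3 with 2's on the diagonal. Reading the off-diagonal entries as Dynkin edges (a single edge where a_ij = a_ji = -1; a double or triple edge where a_ij * a_ji = 2 or 3), the diagram is a chain of 3 nodes with a double edge at one end; the terminal node there is the unique short simple root (B_3). One simple-root ordering that puts it in standard form is (alpha_3, alpha_1, alpha_2). So the algebra is type B_3, i.e. so(7).

type B_3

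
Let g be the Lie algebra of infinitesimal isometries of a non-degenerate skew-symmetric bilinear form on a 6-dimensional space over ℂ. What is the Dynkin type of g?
This is sp(6), which has dimension 6(6+1)/2 = 21 and rank 6/2 = 3. In the classification of classical Lie algebras, the symplectic algebra sp(2n) has type C_n; here n = 3, so the Dynkin diagram is a chain of 3 nodes with a double edge at one end; the terminal node there is the unique long simple root (C_3). Hence the type is C_3.

C_3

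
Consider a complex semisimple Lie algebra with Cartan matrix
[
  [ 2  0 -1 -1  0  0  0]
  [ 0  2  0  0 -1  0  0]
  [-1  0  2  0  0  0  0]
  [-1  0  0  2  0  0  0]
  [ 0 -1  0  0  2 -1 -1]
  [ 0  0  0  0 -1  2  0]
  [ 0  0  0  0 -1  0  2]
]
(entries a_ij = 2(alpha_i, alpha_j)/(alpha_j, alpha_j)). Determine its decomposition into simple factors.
The diagram associated to this matrix has two connected components: the simple roots {alpha_1, alpha_3, alpha_4} form a chain of 3 nodes with single edges (A_3), and {alpha_2, alpha_5, alpha_6, alpha_7} form a chain of 2 nodes with a fork of two nodes at one end (D_4). A semisimple Lie algebra decomposes uniquely as the direct sum of simple ideals, one per connected component of its Dynkin diagram, so g ≅ A_3 ⊕ D_4 (dimension 15 + 28 = 43).

type A_3 ⊕ type D_4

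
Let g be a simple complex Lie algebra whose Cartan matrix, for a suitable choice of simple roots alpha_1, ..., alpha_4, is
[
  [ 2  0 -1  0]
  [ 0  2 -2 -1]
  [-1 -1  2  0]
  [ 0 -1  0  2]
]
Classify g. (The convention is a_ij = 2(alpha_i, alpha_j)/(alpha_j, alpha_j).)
F_4

The matrix has rank 4 with 2's on the diagonal. Reading the off-diagonal entries as Dynkin edges (a single edge where a_ij = a_ji = -1; a double or triple edge where a_ij * a_ji = 2 or 3), the diagram is a chain of 4 nodes with a double edge between the middle two (F_4). One simple-root ordering that puts it in standard form is (alpha_4, alpha_2, alpha_3, alpha_1). So the algebra is type F_4.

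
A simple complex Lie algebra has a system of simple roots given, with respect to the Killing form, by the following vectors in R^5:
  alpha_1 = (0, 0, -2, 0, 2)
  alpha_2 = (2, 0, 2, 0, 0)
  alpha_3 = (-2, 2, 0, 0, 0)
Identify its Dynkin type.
type A_3

Compute the Cartan integers a_ij = 2(alpha_i, alpha_j)/(alpha_j, alpha_j); the resulting 3x3 Cartan matrix is
[[2, -1, 0], [-1, 2, -1], [0, -1, 2]].
All simple roots have the same length, so the diagram is simply laced. The associated Dynkin diagram is a chain of 3 nodes with single edges (A_3), so the type is A_3 (the algebra sl(4)).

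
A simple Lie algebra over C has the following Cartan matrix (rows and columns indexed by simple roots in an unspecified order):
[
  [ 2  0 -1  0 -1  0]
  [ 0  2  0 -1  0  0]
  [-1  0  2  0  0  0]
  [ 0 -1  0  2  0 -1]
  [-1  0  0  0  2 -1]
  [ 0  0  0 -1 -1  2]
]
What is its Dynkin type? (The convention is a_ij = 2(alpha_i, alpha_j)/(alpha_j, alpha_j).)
A_6

The matrix has rank 6 with 2's on the diagonal. Reading the off-diagonal entries as Dynkin edges (a single edge where a_ij = a_ji = -1; a double or triple edge where a_ij * a_ji = 2 or 3), the diagram is a chain of 6 nodes with single edges (A_6). One simple-root ordering that puts it in standard form is (alpha_2, alpha_4, alpha_6, alpha_5, alpha_1, alpha_3). So the algebra is type A_6, i.e. sl(7).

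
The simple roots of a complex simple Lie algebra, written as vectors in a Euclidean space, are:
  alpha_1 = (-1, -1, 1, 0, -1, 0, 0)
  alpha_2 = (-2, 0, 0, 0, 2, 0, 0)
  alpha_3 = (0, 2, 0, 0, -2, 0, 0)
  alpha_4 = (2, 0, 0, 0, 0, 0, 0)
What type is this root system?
F4

Compute the Cartan integers a_ij = 2(alpha_i, alpha_j)/(alpha_j, alpha_j); the resulting 4x4 Cartan matrix is
[[2, 0, 0, -1], [0, 2, -1, -2], [0, -1, 2, 0], [-1, -1, 0, 2]].
The roots have two lengths (squared-length ratio 2:1); the short ones are alpha_{1,4}. The associated Dynkin diagram is a chain of 4 nodes with a double edge between the middle two (F_4), so the type is F_4.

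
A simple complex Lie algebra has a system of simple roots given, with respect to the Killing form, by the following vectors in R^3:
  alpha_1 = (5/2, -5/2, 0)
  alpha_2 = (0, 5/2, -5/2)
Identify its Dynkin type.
Compute the Cartan integers a_ij = 2(alpha_i, alpha_j)/(alpha_j, alpha_j); the resulting 2x2 Cartan matrix is
[[2, -1], [-1, 2]].
All simple roots have the same length, so the diagram is simply laced. The associated Dynkin diagram is a chain of 2 nodes with single edges (A_2), so the type is A_2 (the algebra sl(3)).

A_2 (sl(3))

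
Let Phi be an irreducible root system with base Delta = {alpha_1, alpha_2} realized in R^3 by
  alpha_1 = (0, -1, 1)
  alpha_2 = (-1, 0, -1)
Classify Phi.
Compute the Cartan integers a_ij = 2(alpha_i, alpha_j)/(alpha_j, alpha_j); the resulting 2x2 Cartan matrix is
[[2, -1], [-1, 2]].
All simple roots have the same length, so the diagram is simply laced. The associated Dynkin diagram is a chain of 2 nodes with single edges (A_2), so the type is A_2 (the algebra sl(3)).

A_2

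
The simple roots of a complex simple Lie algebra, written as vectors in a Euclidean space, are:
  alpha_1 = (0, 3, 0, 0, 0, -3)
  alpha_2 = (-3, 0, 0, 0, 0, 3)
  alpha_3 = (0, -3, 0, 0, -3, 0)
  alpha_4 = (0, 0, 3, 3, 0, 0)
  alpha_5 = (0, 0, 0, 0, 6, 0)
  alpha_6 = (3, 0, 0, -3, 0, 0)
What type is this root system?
Compute the Cartan integers a_ij = 2(alpha_i, alpha_j)/(alpha_j, alpha_j); the resulting 6x6 Cartan matrix is
[[2, -1, -1, 0, 0, 0], [-1, 2, 0, 0, 0, -1], [-1, 0, 2, 0, -1, 0], [0, 0, 0, 2, 0, -1], [0, 0, -2, 0, 2, 0], [0, -1, 0, -1, 0, 2]].
The roots have two lengths (squared-length ratio 2:1); the short ones are alpha_{1,2,3,4,6}. The associated Dynkin diagram is a chain of 6 nodes with a double edge at one end; the terminal node there is the unique long simple root (C_6), so the type is C_6 (the algebra sp(12)).

C_6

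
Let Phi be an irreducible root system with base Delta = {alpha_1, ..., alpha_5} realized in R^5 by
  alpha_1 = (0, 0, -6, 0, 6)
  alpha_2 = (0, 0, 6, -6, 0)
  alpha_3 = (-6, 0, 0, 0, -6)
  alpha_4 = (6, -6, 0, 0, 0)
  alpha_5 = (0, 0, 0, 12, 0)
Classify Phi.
C_5 (sp(10))

Compute the Cartan integers a_ij = 2(alpha_i, alpha_j)/(alpha_j, alpha_j); the resulting 5x5 Cartan matrix is
[[2, -1, -1, 0, 0], [-1, 2, 0, 0, -1], [-1, 0, 2, -1, 0], [0, 0, -1, 2, 0], [0, -2, 0, 0, 2]].
The roots have two lengths (squared-length ratio 2:1); the short ones are alpha_{1,2,3,4}. The associated Dynkin diagram is a chain of 5 nodes with a double edge at one end; the terminal node there is the unique long simple root (C_5), so the type is C_5 (the algebra sp(10)).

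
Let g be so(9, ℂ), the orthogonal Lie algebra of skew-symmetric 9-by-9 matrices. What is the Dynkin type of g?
This is so(9) with 9 odd, which has dimension 9(9-1)/2 = 36 and rank (9-1)/2 = 4. In the classification of classical Lie algebras, the orthogonal algebra so(2n+1) in an odd number of variables has type B_n; here n = 4, so the Dynkin diagram is a chain of 4 nodes with a double edge at one end; the terminal node there is the unique short simple root (B_4). Hence the type is B_4.

type B_4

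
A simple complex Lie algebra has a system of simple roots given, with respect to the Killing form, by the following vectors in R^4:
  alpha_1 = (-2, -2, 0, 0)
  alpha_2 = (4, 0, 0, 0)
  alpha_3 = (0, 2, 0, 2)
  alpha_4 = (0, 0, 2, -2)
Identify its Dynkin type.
C4

Compute the Cartan integers a_ij = 2(alpha_i, alpha_j)/(alpha_j, alpha_j); the resulting 4x4 Cartan matrix is
[[2, -1, -1, 0], [-2, 2, 0, 0], [-1, 0, 2, -1], [0, 0, -1, 2]].
The roots have two lengths (squared-length ratio 2:1); the short ones are alpha_{1,3,4}. The associated Dynkin diagram is a chain of 4 nodes with a double edge at one end; the terminal node there is the unique long simple root (C_4), so the type is C_4 (the algebra sp(8)).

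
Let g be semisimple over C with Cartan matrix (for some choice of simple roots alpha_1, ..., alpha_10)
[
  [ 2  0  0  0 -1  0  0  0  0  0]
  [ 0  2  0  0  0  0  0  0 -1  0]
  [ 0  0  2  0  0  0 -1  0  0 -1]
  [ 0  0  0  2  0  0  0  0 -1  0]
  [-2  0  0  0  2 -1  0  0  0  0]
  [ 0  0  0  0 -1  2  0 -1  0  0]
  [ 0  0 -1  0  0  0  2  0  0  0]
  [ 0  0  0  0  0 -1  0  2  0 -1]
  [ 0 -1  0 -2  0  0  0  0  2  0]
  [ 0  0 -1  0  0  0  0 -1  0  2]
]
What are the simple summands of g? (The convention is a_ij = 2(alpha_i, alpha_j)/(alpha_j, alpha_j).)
The diagram associated to this matrix has two connected components: the simple roots {alpha_2, alpha_4, alpha_9} form a chain of 3 nodes with a double edge at one end; the terminal node there is the unique short simple root (B_3), and {alpha_1, alpha_3, alpha_5, alpha_6, alpha_7, alpha_8, alpha_10} form a chain of 7 nodes with a double edge at one end; the terminal node there is the unique short simple root (B_7). A semisimple Lie algebra decomposes uniquely as the direct sum of simple ideals, one per connected component of its Dynkin diagram, so g ≅ B_3 ⊕ B_7 (dimension 21 + 105 = 126).

B_3 (so(7)) ⊕ B_7 (so(15))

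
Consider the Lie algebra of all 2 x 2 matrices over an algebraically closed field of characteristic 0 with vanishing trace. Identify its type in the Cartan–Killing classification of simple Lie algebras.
This is sl(2), which has dimension 2^2 - 1 = 3 and rank 2 - 1 = 1 (a Cartan subalgebra is the diagonal traceless matrices). In the classification of classical Lie algebras, the special linear algebra sl(n+1) has type A_n; here n = 1, so the Dynkin diagram is a chain of 1 nodes with single edges (A_1). Hence the type is A_1.

A1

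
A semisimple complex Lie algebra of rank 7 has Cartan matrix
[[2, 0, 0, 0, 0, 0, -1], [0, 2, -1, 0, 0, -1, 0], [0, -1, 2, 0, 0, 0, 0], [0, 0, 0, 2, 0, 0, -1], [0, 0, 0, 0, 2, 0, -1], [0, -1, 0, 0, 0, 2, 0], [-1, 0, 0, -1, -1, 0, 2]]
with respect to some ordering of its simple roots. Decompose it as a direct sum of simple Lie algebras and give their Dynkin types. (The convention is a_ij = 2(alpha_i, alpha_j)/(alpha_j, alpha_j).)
A3 ⊕ D4

The diagram associated to this matrix has two connected components: the simple roots {alpha_2, alpha_3, alpha_6} form a chain of 3 nodes with single edges (A_3), and {alpha_1, alpha_4, alpha_5, alpha_7} form a chain of 2 nodes with a fork of two nodes at one end (D_4). A semisimple Lie algebra decomposes uniquely as the direct sum of simple ideals, one per connected component of its Dynkin diagram, so g ≅ A_3 ⊕ D_4 (dimension 15 + 28 = 43).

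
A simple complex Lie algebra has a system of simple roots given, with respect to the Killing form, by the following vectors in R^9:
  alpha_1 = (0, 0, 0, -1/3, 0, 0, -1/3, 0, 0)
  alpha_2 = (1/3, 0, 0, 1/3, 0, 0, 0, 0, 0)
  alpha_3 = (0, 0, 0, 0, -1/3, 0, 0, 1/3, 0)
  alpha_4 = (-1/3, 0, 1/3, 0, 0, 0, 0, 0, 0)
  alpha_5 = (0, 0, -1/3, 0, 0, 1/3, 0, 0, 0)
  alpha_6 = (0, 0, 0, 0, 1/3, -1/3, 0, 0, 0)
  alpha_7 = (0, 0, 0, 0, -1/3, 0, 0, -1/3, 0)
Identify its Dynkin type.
D_7 (so(14))

Compute the Cartan integers a_ij = 2(alpha_i, alpha_j)/(alpha_j, alpha_j); the resulting 7x7 Cartan matrix is
[[2, -1, 0, 0, 0, 0, 0], [-1, 2, 0, -1, 0, 0, 0], [0, 0, 2, 0, 0, -1, 0], [0, -1, 0, 2, -1, 0, 0], [0, 0, 0, -1, 2, -1, 0], [0, 0, -1, 0, -1, 2, -1], [0, 0, 0, 0, 0, -1, 2]].
All simple roots have the same length, so the diagram is simply laced. The associated Dynkin diagram is a chain of 5 nodes with a fork of two nodes at one end (D_7), so the type is D_7 (the algebra so(14)).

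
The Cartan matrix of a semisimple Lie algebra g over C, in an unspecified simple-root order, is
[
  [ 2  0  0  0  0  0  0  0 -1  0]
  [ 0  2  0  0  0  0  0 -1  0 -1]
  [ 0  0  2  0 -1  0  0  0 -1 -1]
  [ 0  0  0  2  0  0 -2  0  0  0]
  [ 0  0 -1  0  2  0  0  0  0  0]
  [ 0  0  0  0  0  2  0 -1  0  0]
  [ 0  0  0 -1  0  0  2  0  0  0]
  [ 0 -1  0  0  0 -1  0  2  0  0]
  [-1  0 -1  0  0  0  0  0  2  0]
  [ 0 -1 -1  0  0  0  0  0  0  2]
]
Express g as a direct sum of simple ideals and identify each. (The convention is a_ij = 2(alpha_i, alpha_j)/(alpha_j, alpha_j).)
The diagram associated to this matrix has two connected components: the simple roots {alpha_4, alpha_7} form a chain of 2 nodes with a double edge at one end; the terminal node there is the unique short simple root (B_2), and {alpha_1, alpha_2, alpha_3, alpha_5, alpha_6, alpha_8, alpha_9, alpha_10} form a chain of 7 nodes with one extra node attached to the third node from one end (E_8). A semisimple Lie algebra decomposes uniquely as the direct sum of simple ideals, one per connected component of its Dynkin diagram, so g ≅ B_2 ⊕ E_8 (dimension 10 + 248 = 258).

B2 + E8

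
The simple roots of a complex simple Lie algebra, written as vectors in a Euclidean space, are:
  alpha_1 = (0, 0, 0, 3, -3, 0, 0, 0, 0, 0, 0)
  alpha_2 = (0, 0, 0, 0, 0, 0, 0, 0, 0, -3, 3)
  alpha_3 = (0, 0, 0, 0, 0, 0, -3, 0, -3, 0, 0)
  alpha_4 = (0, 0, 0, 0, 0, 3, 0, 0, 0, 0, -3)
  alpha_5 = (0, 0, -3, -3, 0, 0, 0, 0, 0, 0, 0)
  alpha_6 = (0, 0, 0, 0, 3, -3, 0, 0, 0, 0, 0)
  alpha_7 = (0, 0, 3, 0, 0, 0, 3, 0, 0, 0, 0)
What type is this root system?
Compute the Cartan integers a_ij = 2(alpha_i, alpha_j)/(alpha_j, alpha_j); the resulting 7x7 Cartan matrix is
[[2, 0, 0, 0, -1, -1, 0], [0, 2, 0, -1, 0, 0, 0], [0, 0, 2, 0, 0, 0, -1], [0, -1, 0, 2, 0, -1, 0], [-1, 0, 0, 0, 2, 0, -1], [-1, 0, 0, -1, 0, 2, 0], [0, 0, -1, 0, -1, 0, 2]].
All simple roots have the same length, so the diagram is simply laced. The associated Dynkin diagram is a chain of 7 nodes with single edges (A_7), so the type is A_7 (the algebra sl(8)).

A_7 (sl(8))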